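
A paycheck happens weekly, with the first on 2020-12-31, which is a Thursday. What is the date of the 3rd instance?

2021-01-14

The 3rd occurrence is 2 intervals after the first: 2 × 7 = 14 days after 2020-12-31.
December has 31 days — 0 days to the end of December leaves 14.
14 days into January → 2021-01-14.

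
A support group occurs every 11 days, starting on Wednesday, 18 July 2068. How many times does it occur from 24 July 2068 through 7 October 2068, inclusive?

Occurrences land 11·i days after 18 July 2068 for i = 0, 1, 2, …
24 July 2068 is 6 days after the start; 6 ÷ 11 = 0 remainder 6; since the remainder is 6, round up to i = 1. First occurrence in the window: #2 on 29 July 2068 (1×11 = 11 days in).
7 October 2068 is 81 days after the start; 81 ÷ 11 = 7 remainder 4. Last occurrence in the window: #8 on 3 October 2068.
Occurrences #2 through #8: 7 in total.

7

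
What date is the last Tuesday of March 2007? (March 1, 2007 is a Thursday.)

March 27, 2007

March 2007 begins on a Thursday, so the first Tuesday is March 6 (5 days later).
March 2007 has 31 days. Adding weeks: 6, 13, 20, 27 — the last one ≤ 31 is the 27th.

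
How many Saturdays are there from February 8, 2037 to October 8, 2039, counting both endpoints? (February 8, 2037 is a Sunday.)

February 8, 2037 is a Sunday; the first Saturday on or after it is February 14, 2037 (6 days later).
From February 14, 2037 to October 8, 2039: 320 + 365 + 281 = 966 days (rest of 2037, 2038, to October 8, 2039 in 2039).
966 ÷ 7 = 138 full weeks with remainder 0, so 138 more Saturdays after the first → 139.

139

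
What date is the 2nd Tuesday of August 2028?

2028-08-08

The first Tuesday of August 2028 is August 1.
The 2nd Tuesday is 1 weeks later: 1 + 7 = 8.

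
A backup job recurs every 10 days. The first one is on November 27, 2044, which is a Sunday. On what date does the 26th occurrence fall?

August 4, 2045

The 26th occurrence is 25 intervals after the first: 25 × 10 = 250 days after November 27, 2044.
November has 30 days — 3 days to the end of November leaves 247.
December has 31 days (216 left).
January has 31 days (185 left).
February has 28 days (157 left).
March has 31 days (126 left).
April has 30 days (96 left).
May has 31 days (65 left).
June has 30 days (35 left).
July has 31 days (4 left).
4 days into August → August 4, 2045.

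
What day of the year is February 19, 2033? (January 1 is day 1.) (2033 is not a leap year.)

Days in months before February: 31 = 31.
Plus 19 days into February → day 50.

50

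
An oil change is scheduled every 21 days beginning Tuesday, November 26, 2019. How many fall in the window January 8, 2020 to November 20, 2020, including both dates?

Occurrences land 21·i days after November 26, 2019 for i = 0, 1, 2, …
January 8, 2020 is 43 days after the start; 43 ÷ 21 = 2 remainder 1; since the remainder is 1, round up to i = 3. First occurrence in the window: #4 on January 28, 2020 (3×21 = 63 days in).
November 20, 2020 is 360 days after the start; 360 ÷ 21 = 17 remainder 3. Last occurrence in the window: #18 on November 17, 2020.
Occurrences #4 through #18: 15 in total.

15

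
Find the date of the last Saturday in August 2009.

2009-08-29

August 2009 begins on a Saturday, so the first Saturday is August 1.
August 2009 has 31 days. Adding weeks: 1, 8, 15, 22, 29 — the last one ≤ 31 is the 29th.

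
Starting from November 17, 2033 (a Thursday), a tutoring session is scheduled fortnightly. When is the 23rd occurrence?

September 21, 2034

The 23rd occurrence is 22 intervals after the first: 22 × 14 = 308 days after November 17, 2033.
November has 30 days — 13 days to the end of November leaves 295.
December has 31 days (264 left).
January has 31 days (233 left).
February has 28 days (205 left).
March has 31 days (174 left).
April has 30 days (144 left).
May has 31 days (113 left).
June has 30 days (83 left).
July has 31 days (52 left).
August has 31 days (21 left).
21 days into September → September 21, 2034.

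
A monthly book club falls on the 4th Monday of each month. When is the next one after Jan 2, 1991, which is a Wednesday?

Jan 28, 1991

Jan 1991 starts on a Tuesday; its first Monday is the 7th, so the 4th Monday is the 28th — Jan 28, 1991.
Jan 28, 1991 is after Jan 2, 1991, so that is the next one.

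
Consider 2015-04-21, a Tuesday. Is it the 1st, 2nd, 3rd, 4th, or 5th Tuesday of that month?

3rd

Day 21 falls in week ⌈21/7⌉ of the month.
Days 1–7 hold the 1st Tuesday, 8–14 the 2nd, 15–21 the 3rd, 22–28 the 4th, 29–31 the 5th.
21 is in the range for the 3rd.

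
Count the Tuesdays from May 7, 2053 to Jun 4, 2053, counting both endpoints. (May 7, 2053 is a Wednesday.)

May 7, 2053 is a Wednesday; the first Tuesday on or after it is May 13, 2053 (6 days later).
From May 13, 2053 to Jun 4, 2053: 18 + 4 = 22 days (rest of May, Jun).
22 ÷ 7 = 3 full weeks with remainder 1, so 3 more Tuesdays after the first → 4.

4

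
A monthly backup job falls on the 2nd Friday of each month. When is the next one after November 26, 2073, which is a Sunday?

November 2073 starts on a Wednesday; its first Friday is the 3rd, so the 2nd Friday is the 10th — November 10, 2073.
That is not after November 26, 2073, so look at December 2073.
December 2073 starts on a Friday; its first Friday is the 1st, so the 2nd Friday is the 8th — December 8, 2073.

December 8, 2073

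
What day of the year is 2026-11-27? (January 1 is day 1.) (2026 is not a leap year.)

Days in months before November: 31 + 28 + 31 + 30 + 31 + 30 + 31 + 31 + 30 + 31 = 304.
Plus 27 days into November → day 331.

331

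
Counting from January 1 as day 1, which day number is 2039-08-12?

Days in months before August: 31 + 28 + 31 + 30 + 31 + 30 + 31 = 212.
Plus 12 days into August → day 224.

224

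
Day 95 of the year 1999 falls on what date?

1999-04-05

January has 31 days (95 − 31 = 64 remain).
February has 28 days (64 − 28 = 36 remain).
March has 31 days (36 − 31 = 5 remain).
5 into April → April 5.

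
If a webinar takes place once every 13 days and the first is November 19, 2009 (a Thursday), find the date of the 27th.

The 27th occurrence is 26 intervals after the first: 26 × 13 = 338 days after November 19, 2009.
November has 30 days — 11 days to the end of November leaves 327.
December has 31 days (296 left).
January has 31 days (265 left).
February has 28 days (237 left).
March has 31 days (206 left).
April has 30 days (176 left).
May has 31 days (145 left).
June has 30 days (115 left).
July has 31 days (84 left).
August has 31 days (53 left).
September has 30 days (23 left).
23 days into October → October 23, 2010.

October 23, 2010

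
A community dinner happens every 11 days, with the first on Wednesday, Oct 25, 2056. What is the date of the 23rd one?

The 23rd occurrence is 22 intervals after the first: 22 × 11 = 242 days after Oct 25, 2056.
Oct has 31 days — 6 days to the end of Oct leaves 236.
Nov has 30 days (206 left).
Dec has 31 days (175 left).
Jan has 31 days (144 left).
Feb has 28 days (116 left).
Mar has 31 days (85 left).
Apr has 30 days (55 left).
May has 31 days (24 left).
24 days into Jun → Jun 24, 2057.

Jun 24, 2057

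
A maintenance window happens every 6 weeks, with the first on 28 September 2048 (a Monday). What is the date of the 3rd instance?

The 3rd occurrence is 2 intervals after the first: 2 × 42 = 84 days after 28 September 2048.
September has 30 days — 2 days to the end of September leaves 82.
October has 31 days (51 left).
November has 30 days (21 left).
21 days into December → 21 December 2048.

21 December 2048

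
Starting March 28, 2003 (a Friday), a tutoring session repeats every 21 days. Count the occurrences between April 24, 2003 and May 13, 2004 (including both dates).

18

Occurrences land 21·i days after March 28, 2003 for i = 0, 1, 2, …
April 24, 2003 is 27 days after the start; 27 ÷ 21 = 1 remainder 6; since the remainder is 6, round up to i = 2. First occurrence in the window: #3 on May 9, 2003 (2×21 = 42 days in).
May 13, 2004 is 412 days after the start; 412 ÷ 21 = 19 remainder 13. Last occurrence in the window: #20 on April 30, 2004.
Occurrences #3 through #20: 18 in total.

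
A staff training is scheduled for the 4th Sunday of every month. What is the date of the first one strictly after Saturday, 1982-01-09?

1982-01-24

January 1982 starts on a Friday; its first Sunday is the 3rd, so the 4th Sunday is the 24th — 1982-01-24.
1982-01-24 is after 1982-01-09, so that is the next one.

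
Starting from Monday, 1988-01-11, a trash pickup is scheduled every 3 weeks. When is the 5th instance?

The 5th occurrence is 4 intervals after the first: 4 × 21 = 84 days after 1988-01-11.
January has 31 days — 20 days to the end of January leaves 64.
February has 29 days (35 left).
March has 31 days (4 left).
4 days into April → 1988-04-04.

1988-04-04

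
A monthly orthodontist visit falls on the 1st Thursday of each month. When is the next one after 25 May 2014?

May 2014 starts on a Thursday, so its 1st Thursday is 1 May 2014.
That is not after 25 May 2014, so look at June 2014.
June 2014 starts on a Sunday, so its 1st Thursday is 5 June 2014 (4 days in).

5 June 2014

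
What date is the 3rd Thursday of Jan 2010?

Jan 21, 2010

Jan 2010 begins on a Friday, so the first Thursday is Jan 7 (6 days later).
The 3rd Thursday is 2 weeks later: 7 + 14 = 21.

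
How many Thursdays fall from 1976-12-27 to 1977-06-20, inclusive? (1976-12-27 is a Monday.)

1976-12-27 is a Monday; the first Thursday on or after it is 1976-12-30 (3 days later).
From 1976-12-30 to 1977-06-20: 1 + 31 + 28 + 31 + 30 + 31 + 20 = 172 days (rest of December, January, February, March, April, May, June).
172 ÷ 7 = 24 full weeks with remainder 4, so 24 more Thursdays after the first → 25.

25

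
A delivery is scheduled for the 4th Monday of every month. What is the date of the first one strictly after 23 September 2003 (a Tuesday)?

September 2003 starts on a Monday; its first Monday is the 1st, so the 4th Monday is the 22nd — 22 September 2003.
That is not after 23 September 2003, so look at October 2003.
October 2003 starts on a Wednesday; its first Monday is the 6th, so the 4th Monday is the 27th — 27 October 2003.

27 October 2003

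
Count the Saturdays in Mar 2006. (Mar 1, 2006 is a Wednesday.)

Mar 1, 2006 is a Wednesday; the first Saturday on or after it is Mar 4, 2006 (3 days later).
From Mar 4, 2006 to Mar 31, 2006 is 31 − 4 = 27 days.
27 ÷ 7 = 3 full weeks with remainder 6, so 3 more Saturdays after the first → 4.

4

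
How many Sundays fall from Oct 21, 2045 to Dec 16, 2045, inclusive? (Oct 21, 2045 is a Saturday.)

8

Oct 21, 2045 is a Saturday; the first Sunday on or after it is Oct 22, 2045 (1 day later).
From Oct 22, 2045 to Dec 16, 2045: 9 + 30 + 16 = 55 days (rest of Oct, Nov, Dec).
55 ÷ 7 = 7 full weeks with remainder 6, so 7 more Sundays after the first → 8.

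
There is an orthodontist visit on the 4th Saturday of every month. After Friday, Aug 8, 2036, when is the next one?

Aug 2036 starts on a Friday; its first Saturday is the 2nd, so the 4th Saturday is the 23rd — Aug 23, 2036.
Aug 23, 2036 is after Aug 8, 2036, so that is the next one.

Aug 23, 2036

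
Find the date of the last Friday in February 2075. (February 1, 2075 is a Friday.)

February 2075 begins on a Friday, so the first Friday is February 1.
February 2075 has 28 days. Adding weeks: 1, 8, 15, 22 — the last one ≤ 28 is the 22nd.

2075-02-22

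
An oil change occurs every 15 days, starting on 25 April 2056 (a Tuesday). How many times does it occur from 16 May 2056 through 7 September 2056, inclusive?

8

Occurrences land 15·i days after 25 April 2056 for i = 0, 1, 2, …
16 May 2056 is 21 days after the start; 21 ÷ 15 = 1 remainder 6; since the remainder is 6, round up to i = 2. First occurrence in the window: #3 on 25 May 2056 (2×15 = 30 days in).
7 September 2056 is 135 days after the start; 135 ÷ 15 = 9 remainder 0. Last occurrence in the window: #10 on 7 September 2056.
Occurrences #3 through #10: 8 in total.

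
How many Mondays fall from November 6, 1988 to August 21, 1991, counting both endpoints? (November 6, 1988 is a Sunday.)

November 6, 1988 is a Sunday; the first Monday on or after it is November 7, 1988 (1 day later).
From November 7, 1988 to August 21, 1991: 54 + 365 + 365 + 233 = 1017 days (rest of 1988, 1989, 1990, to August 21, 1991 in 1991).
1017 ÷ 7 = 145 full weeks with remainder 2, so 145 more Mondays after the first → 146.

146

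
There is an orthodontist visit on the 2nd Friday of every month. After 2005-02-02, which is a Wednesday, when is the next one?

2005-02-11

February 2005 starts on a Tuesday; its first Friday is the 4th, so the 2nd Friday is the 11th — 2005-02-11.
2005-02-11 is after 2005-02-02, so that is the next one.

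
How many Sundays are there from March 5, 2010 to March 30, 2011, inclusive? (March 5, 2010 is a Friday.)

56

March 5, 2010 is a Friday; the first Sunday on or after it is March 7, 2010 (2 days later).
From March 7, 2010 to March 30, 2011: 299 + 89 = 388 days (rest of 2010, to March 30, 2011 in 2011).
388 ÷ 7 = 55 full weeks with remainder 3, so 55 more Sundays after the first → 56.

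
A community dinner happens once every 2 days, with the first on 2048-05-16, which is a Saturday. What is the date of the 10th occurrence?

2048-06-03

The 10th occurrence is 9 intervals after the first: 9 × 2 = 18 days after 2048-05-16.
May has 31 days — 15 days to the end of May leaves 3.
3 days into June → 2048-06-03.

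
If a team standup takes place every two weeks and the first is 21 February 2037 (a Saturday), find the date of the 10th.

The 10th occurrence is 9 intervals after the first: 9 × 14 = 126 days after 21 February 2037.
February has 28 days — 7 days to the end of February leaves 119.
March has 31 days (88 left).
April has 30 days (58 left).
May has 31 days (27 left).
27 days into June → 27 June 2037.

27 June 2037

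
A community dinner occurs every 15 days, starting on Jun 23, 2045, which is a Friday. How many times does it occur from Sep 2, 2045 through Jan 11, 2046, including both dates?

9

Occurrences land 15·i days after Jun 23, 2045 for i = 0, 1, 2, …
Sep 2, 2045 is 71 days after the start; 71 ÷ 15 = 4 remainder 11; since the remainder is 11, round up to i = 5. First occurrence in the window: #6 on Sep 6, 2045 (5×15 = 75 days in).
Jan 11, 2046 is 202 days after the start; 202 ÷ 15 = 13 remainder 7. Last occurrence in the window: #14 on Jan 4, 2046.
Occurrences #6 through #14: 9 in total.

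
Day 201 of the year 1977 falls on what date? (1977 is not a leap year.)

1977-07-20

January has 31 days (201 − 31 = 170 remain).
February has 28 days (170 − 28 = 142 remain).
March has 31 days (142 − 31 = 111 remain).
April has 30 days (111 − 30 = 81 remain).
May has 31 days (81 − 31 = 50 remain).
June has 30 days (50 − 30 = 20 remain).
20 into July → July 20.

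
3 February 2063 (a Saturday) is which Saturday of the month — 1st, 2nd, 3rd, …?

1st

Day 3 falls in week ⌈3/7⌉ of the month.
Days 1–7 hold the 1st Saturday, 8–14 the 2nd, 15–21 the 3rd, 22–28 the 4th, 29–31 the 5th.
3 is in the range for the 1st.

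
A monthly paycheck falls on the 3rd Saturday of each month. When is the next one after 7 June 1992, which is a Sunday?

20 June 1992

June 1992 starts on a Monday; its first Saturday is the 6th, so the 3rd Saturday is the 20th — 20 June 1992.
20 June 1992 is after 7 June 1992, so that is the next one.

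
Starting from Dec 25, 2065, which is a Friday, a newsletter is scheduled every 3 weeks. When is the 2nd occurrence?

Jan 15, 2066

The 2nd occurrence is 1 interval after the first: 1 × 21 = 21 days after Dec 25, 2065.
Dec has 31 days — 6 days to the end of Dec leaves 15.
15 days into Jan → Jan 15, 2066.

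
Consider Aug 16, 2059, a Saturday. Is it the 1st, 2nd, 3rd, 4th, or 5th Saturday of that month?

Day 16 falls in week ⌈16/7⌉ of the month.
Days 1–7 hold the 1st Saturday, 8–14 the 2nd, 15–21 the 3rd, 22–28 the 4th, 29–31 the 5th.
16 is in the range for the 3rd.

3rd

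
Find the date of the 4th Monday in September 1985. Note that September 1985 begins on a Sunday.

September 1985 begins on a Sunday, so the first Monday is September 2 (1 day later).
The 4th Monday is 3 weeks later: 2 + 21 = 23.

1985-09-23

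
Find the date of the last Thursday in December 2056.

December 28, 2056

The first Thursday of December 2056 is December 7.
December 2056 has 31 days. Adding weeks: 7, 14, 21, 28 — the last one ≤ 31 is the 28th.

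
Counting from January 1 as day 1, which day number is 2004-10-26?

300

Days in months before October: 31 + 29 + 31 + 30 + 31 + 30 + 31 + 31 + 30 = 274.
Plus 26 days into October → day 300.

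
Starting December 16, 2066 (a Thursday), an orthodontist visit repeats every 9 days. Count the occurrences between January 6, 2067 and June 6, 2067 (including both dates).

Occurrences land 9·i days after December 16, 2066 for i = 0, 1, 2, …
January 6, 2067 is 21 days after the start; 21 ÷ 9 = 2 remainder 3; since the remainder is 3, round up to i = 3. First occurrence in the window: #4 on January 12, 2067 (3×9 = 27 days in).
June 6, 2067 is 172 days after the start; 172 ÷ 9 = 19 remainder 1. Last occurrence in the window: #20 on June 5, 2067.
Occurrences #4 through #20: 17 in total.

17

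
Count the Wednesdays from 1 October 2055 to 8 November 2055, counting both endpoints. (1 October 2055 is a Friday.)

1 October 2055 is a Friday; the first Wednesday on or after it is 6 October 2055 (5 days later).
From 6 October 2055 to 8 November 2055: 25 + 8 = 33 days (rest of October, November).
33 ÷ 7 = 4 full weeks with remainder 5, so 4 more Wednesdays after the first → 5.

5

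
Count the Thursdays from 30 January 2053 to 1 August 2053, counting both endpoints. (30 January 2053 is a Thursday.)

27

30 January 2053 is a Thursday; the first Thursday on or after it is 30 January 2053.
From 30 January 2053 to 1 August 2053: 1 + 28 + 31 + 30 + 31 + 30 + 31 + 1 = 183 days (rest of January, February, March, April, May, June, July, August).
183 ÷ 7 = 26 full weeks with remainder 1, so 26 more Thursdays after the first → 27.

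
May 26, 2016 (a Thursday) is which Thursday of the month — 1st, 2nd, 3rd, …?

4th

Day 26 falls in week ⌈26/7⌉ of the month.
Days 1–7 hold the 1st Thursday, 8–14 the 2nd, 15–21 the 3rd, 22–28 the 4th, 29–31 the 5th.
26 is in the range for the 4th.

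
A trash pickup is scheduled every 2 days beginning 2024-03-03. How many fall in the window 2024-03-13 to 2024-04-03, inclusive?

Occurrences land 2·i days after 2024-03-03 for i = 0, 1, 2, …
2024-03-13 is 10 days after the start; 10 ÷ 2 = 5 remainder 0. First occurrence in the window: #6 on 2024-03-13 (5×2 = 10 days in).
2024-04-03 is 31 days after the start; 31 ÷ 2 = 15 remainder 1. Last occurrence in the window: #16 on 2024-04-02.
Occurrences #6 through #16: 11 in total.

11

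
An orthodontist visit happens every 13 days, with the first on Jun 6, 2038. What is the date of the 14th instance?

The 14th occurrence is 13 intervals after the first: 13 × 13 = 169 days after Jun 6, 2038.
Jun has 30 days — 24 days to the end of Jun leaves 145.
Jul has 31 days (114 left).
Aug has 31 days (83 left).
Sep has 30 days (53 left).
Oct has 31 days (22 left).
22 days into Nov → Nov 22, 2038.

Nov 22, 2038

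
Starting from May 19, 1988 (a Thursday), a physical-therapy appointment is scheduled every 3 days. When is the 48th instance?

The 48th occurrence is 47 intervals after the first: 47 × 3 = 141 days after May 19, 1988.
May has 31 days — 12 days to the end of May leaves 129.
June has 30 days (99 left).
July has 31 days (68 left).
August has 31 days (37 left).
September has 30 days (7 left).
7 days into October → October 7, 1988.

October 7, 1988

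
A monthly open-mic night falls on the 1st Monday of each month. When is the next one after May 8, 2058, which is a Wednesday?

May 2058 starts on a Wednesday, so its 1st Monday is May 6, 2058 (5 days in).
That is not after May 8, 2058, so look at June 2058.
June 2058 starts on a Saturday, so its 1st Monday is June 3, 2058 (2 days in).

June 3, 2058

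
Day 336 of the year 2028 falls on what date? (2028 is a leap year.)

2028-12-01

January has 31 days (336 − 31 = 305 remain).
February has 29 days (305 − 29 = 276 remain).
March has 31 days (276 − 31 = 245 remain).
April has 30 days (245 − 30 = 215 remain).
May has 31 days (215 − 31 = 184 remain).
June has 30 days (184 − 30 = 154 remain).
July has 31 days (154 − 31 = 123 remain).
August has 31 days (123 − 31 = 92 remain).
September has 30 days (92 − 30 = 62 remain).
October has 31 days (62 − 31 = 31 remain).
November has 30 days (31 − 30 = 1 remain).
1 into December → December 1.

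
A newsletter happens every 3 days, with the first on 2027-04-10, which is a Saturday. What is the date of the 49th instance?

2027-09-01

The 49th occurrence is 48 intervals after the first: 48 × 3 = 144 days after 2027-04-10.
April has 30 days — 20 days to the end of April leaves 124.
May has 31 days (93 left).
June has 30 days (63 left).
July has 31 days (32 left).
August has 31 days (1 left).
1 day into September → 2027-09-01.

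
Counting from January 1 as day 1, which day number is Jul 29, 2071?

Days in months before Jul: 31 + 28 + 31 + 30 + 31 + 30 = 181.
Plus 29 days into Jul → day 210.

210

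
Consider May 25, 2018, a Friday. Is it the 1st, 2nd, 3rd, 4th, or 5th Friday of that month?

Day 25 falls in week ⌈25/7⌉ of the month.
Days 1–7 hold the 1st Friday, 8–14 the 2nd, 15–21 the 3rd, 22–28 the 4th, 29–31 the 5th.
25 is in the range for the 4th.

4th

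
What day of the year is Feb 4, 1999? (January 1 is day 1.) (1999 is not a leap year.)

35

Days in months before Feb: 31 = 31.
Plus 4 days into Feb → day 35.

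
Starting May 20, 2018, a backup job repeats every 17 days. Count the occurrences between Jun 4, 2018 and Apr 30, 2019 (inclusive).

20

Occurrences land 17·i days after May 20, 2018 for i = 0, 1, 2, …
Jun 4, 2018 is 15 days after the start; 15 ÷ 17 = 0 remainder 15; since the remainder is 15, round up to i = 1. First occurrence in the window: #2 on Jun 6, 2018 (1×17 = 17 days in).
Apr 30, 2019 is 345 days after the start; 345 ÷ 17 = 20 remainder 5. Last occurrence in the window: #21 on Apr 25, 2019.
Occurrences #2 through #21: 20 in total.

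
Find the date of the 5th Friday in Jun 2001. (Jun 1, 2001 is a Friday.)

Jun 29, 2001

Jun 2001 begins on a Friday, so the first Friday is Jun 1.
The 5th Friday is 4 weeks later: 1 + 28 = 29.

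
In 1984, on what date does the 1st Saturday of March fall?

March 1984 begins on a Thursday, so the first Saturday is March 3 (2 days later).

3 March 1984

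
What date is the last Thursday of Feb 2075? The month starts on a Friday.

Feb 2075 begins on a Friday, so the first Thursday is Feb 7 (6 days later).
Feb 2075 has 28 days. Adding weeks: 7, 14, 21, 28 — the last one ≤ 28 is the 28th.

Feb 28, 2075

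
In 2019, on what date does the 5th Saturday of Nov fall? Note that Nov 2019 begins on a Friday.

Nov 2019 begins on a Friday, so the first Saturday is Nov 2 (1 day later).
The 5th Saturday is 4 weeks later: 2 + 28 = 30.

Nov 30, 2019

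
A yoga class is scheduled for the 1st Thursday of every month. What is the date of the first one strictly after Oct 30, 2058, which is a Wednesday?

Nov 7, 2058

Oct 2058 starts on a Tuesday, so its 1st Thursday is Oct 3, 2058 (2 days in).
That is not after Oct 30, 2058, so look at Nov 2058.
Nov 2058 starts on a Friday, so its 1st Thursday is Nov 7, 2058 (6 days in).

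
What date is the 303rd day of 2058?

January has 31 days (303 − 31 = 272 remain).
February has 28 days (272 − 28 = 244 remain).
March has 31 days (244 − 31 = 213 remain).
April has 30 days (213 − 30 = 183 remain).
May has 31 days (183 − 31 = 152 remain).
June has 30 days (152 − 30 = 122 remain).
July has 31 days (122 − 31 = 91 remain).
August has 31 days (91 − 31 = 60 remain).
September has 30 days (60 − 30 = 30 remain).
30 into October → October 30.

2058-10-30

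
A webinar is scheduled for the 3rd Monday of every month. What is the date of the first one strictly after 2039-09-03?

2039-09-19

September 2039 starts on a Thursday; its first Monday is the 5th, so the 3rd Monday is the 19th — 2039-09-19.
2039-09-19 is after 2039-09-03, so that is the next one.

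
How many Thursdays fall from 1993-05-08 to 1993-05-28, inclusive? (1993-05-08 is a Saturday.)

3

1993-05-08 is a Saturday; the first Thursday on or after it is 1993-05-13 (5 days later).
From 1993-05-13 to 1993-05-28 is 28 − 13 = 15 days.
15 ÷ 7 = 2 full weeks with remainder 1, so 2 more Thursdays after the first → 3.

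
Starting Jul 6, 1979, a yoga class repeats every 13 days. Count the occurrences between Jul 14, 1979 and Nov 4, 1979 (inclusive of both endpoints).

Occurrences land 13·i days after Jul 6, 1979 for i = 0, 1, 2, …
Jul 14, 1979 is 8 days after the start; 8 ÷ 13 = 0 remainder 8; since the remainder is 8, round up to i = 1. First occurrence in the window: #2 on Jul 19, 1979 (1×13 = 13 days in).
Nov 4, 1979 is 121 days after the start; 121 ÷ 13 = 9 remainder 4. Last occurrence in the window: #10 on Oct 31, 1979.
Occurrences #2 through #10: 9 in total.

9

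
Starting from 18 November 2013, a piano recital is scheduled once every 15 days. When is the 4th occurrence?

The 4th occurrence is 3 intervals after the first: 3 × 15 = 45 days after 18 November 2013.
November has 30 days — 12 days to the end of November leaves 33.
December has 31 days (2 left).
2 days into January → 2 January 2014.

2 January 2014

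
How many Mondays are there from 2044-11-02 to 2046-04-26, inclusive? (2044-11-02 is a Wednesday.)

2044-11-02 is a Wednesday; the first Monday on or after it is 2044-11-07 (5 days later).
From 2044-11-07 to 2046-04-26: 54 + 365 + 116 = 535 days (rest of 2044, 2045, to 2046-04-26 in 2046).
535 ÷ 7 = 76 full weeks with remainder 3, so 76 more Mondays after the first → 77.

77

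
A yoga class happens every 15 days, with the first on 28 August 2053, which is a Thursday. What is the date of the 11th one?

The 11th occurrence is 10 intervals after the first: 10 × 15 = 150 days after 28 August 2053.
August has 31 days — 3 days to the end of August leaves 147.
September has 30 days (117 left).
October has 31 days (86 left).
November has 30 days (56 left).
December has 31 days (25 left).
25 days into January → 25 January 2054.

25 January 2054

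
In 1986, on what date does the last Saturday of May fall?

May 31, 1986

May 1986 begins on a Thursday, so the first Saturday is May 3 (2 days later).
May 1986 has 31 days. Adding weeks: 3, 10, 17, 24, 31 — the last one ≤ 31 is the 31st.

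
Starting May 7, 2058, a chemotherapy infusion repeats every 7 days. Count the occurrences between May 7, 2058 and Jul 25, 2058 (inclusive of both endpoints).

12

Occurrences land 7·i days after May 7, 2058 for i = 0, 1, 2, …
The window opens on the start date, so the first occurrence inside is #1 on May 7, 2058.
Jul 25, 2058 is 79 days after the start; 79 ÷ 7 = 11 remainder 2. Last occurrence in the window: #12 on Jul 23, 2058.
Occurrences #1 through #12: 12 in total.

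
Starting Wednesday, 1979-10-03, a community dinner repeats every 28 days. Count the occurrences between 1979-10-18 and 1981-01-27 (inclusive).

Occurrences land 28·i days after 1979-10-03 for i = 0, 1, 2, …
1979-10-18 is 15 days after the start; 15 ÷ 28 = 0 remainder 15; since the remainder is 15, round up to i = 1. First occurrence in the window: #2 on 1979-10-31 (1×28 = 28 days in).
1981-01-27 is 482 days after the start; 482 ÷ 28 = 17 remainder 6. Last occurrence in the window: #18 on 1981-01-21.
Occurrences #2 through #18: 17 in total.

17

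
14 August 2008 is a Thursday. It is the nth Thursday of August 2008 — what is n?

2nd

Day 14 falls in week ⌈14/7⌉ of the month.
Days 1–7 hold the 1st Thursday, 8–14 the 2nd, 15–21 the 3rd, 22–28 the 4th, 29–31 the 5th.
14 is in the range for the 2nd.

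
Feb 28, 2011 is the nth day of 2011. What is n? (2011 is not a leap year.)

59

Days in months before Feb: 31 = 31.
Plus 28 days into Feb → day 59.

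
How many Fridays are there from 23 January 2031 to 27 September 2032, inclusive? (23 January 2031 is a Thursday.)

88

23 January 2031 is a Thursday; the first Friday on or after it is 24 January 2031 (1 day later).
From 24 January 2031 to 27 September 2032: 341 + 271 = 612 days (rest of 2031, to 27 September 2032 in 2032).
612 ÷ 7 = 87 full weeks with remainder 3, so 87 more Fridays after the first → 88.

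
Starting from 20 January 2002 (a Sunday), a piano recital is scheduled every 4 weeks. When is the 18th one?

11 May 2003

The 18th occurrence is 17 intervals after the first: 17 × 28 = 476 days after 20 January 2002.
January has 31 days — 11 days to the end of January leaves 465.
From end of January to end of 2002 is 334 days (131 left).
January has 31 days (100 left).
February has 28 days (72 left).
March has 31 days (41 left).
April has 30 days (11 left).
11 days into May → 11 May 2003.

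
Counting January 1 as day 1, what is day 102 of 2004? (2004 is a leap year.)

January has 31 days (102 − 31 = 71 remain).
February has 29 days (71 − 29 = 42 remain).
March has 31 days (42 − 31 = 11 remain).
11 into April → April 11.

11 April 2004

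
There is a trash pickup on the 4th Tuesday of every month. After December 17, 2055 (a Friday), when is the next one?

December 2055 starts on a Wednesday; its first Tuesday is the 7th, so the 4th Tuesday is the 28th — December 28, 2055.
December 28, 2055 is after December 17, 2055, so that is the next one.

December 28, 2055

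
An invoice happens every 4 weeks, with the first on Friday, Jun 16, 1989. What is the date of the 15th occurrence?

Jul 13, 1990

The 15th occurrence is 14 intervals after the first: 14 × 28 = 392 days after Jun 16, 1989.
Jun has 30 days — 14 days to the end of Jun leaves 378.
Jul has 31 days (347 left).
Aug has 31 days (316 left).
Sep has 30 days (286 left).
Oct has 31 days (255 left).
Nov has 30 days (225 left).
Dec has 31 days (194 left).
Jan has 31 days (163 left).
Feb has 28 days (135 left).
Mar has 31 days (104 left).
Apr has 30 days (74 left).
May has 31 days (43 left).
Jun has 30 days (13 left).
13 days into Jul → Jul 13, 1990.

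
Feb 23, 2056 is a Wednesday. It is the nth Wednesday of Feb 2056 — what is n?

4th

Day 23 falls in week ⌈23/7⌉ of the month.
Days 1–7 hold the 1st Wednesday, 8–14 the 2nd, 15–21 the 3rd, 22–28 the 4th, 29–31 the 5th.
23 is in the range for the 4th.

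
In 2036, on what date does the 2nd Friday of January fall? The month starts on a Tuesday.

January 11, 2036

January 2036 begins on a Tuesday, so the first Friday is January 4 (3 days later).
The 2nd Friday is 1 weeks later: 4 + 7 = 11.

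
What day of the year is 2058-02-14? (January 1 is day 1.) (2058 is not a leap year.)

45

Days in months before February: 31 = 31.
Plus 14 days into February → day 45.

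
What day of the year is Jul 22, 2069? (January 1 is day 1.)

Days in months before Jul: 31 + 28 + 31 + 30 + 31 + 30 = 181.
Plus 22 days into Jul → day 203.

203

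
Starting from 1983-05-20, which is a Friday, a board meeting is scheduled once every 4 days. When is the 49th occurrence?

The 49th occurrence is 48 intervals after the first: 48 × 4 = 192 days after 1983-05-20.
May has 31 days — 11 days to the end of May leaves 181.
June has 30 days (151 left).
July has 31 days (120 left).
August has 31 days (89 left).
September has 30 days (59 left).
October has 31 days (28 left).
28 days into November → 1983-11-28.

1983-11-28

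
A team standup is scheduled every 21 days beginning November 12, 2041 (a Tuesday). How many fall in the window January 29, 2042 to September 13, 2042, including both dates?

11

Occurrences land 21·i days after November 12, 2041 for i = 0, 1, 2, …
January 29, 2042 is 78 days after the start; 78 ÷ 21 = 3 remainder 15; since the remainder is 15, round up to i = 4. First occurrence in the window: #5 on February 4, 2042 (4×21 = 84 days in).
September 13, 2042 is 305 days after the start; 305 ÷ 21 = 14 remainder 11. Last occurrence in the window: #15 on September 2, 2042.
Occurrences #5 through #15: 11 in total.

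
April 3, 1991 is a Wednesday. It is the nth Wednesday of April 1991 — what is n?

Day 3 falls in week ⌈3/7⌉ of the month.
Days 1–7 hold the 1st Wednesday, 8–14 the 2nd, 15–21 the 3rd, 22–28 the 4th, 29–31 the 5th.
3 is in the range for the 1st.

1st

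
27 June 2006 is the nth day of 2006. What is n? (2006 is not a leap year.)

Days in months before June: 31 + 28 + 31 + 30 + 31 = 151.
Plus 27 days into June → day 178.

178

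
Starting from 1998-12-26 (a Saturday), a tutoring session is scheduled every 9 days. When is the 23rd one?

The 23rd occurrence is 22 intervals after the first: 22 × 9 = 198 days after 1998-12-26.
December has 31 days — 5 days to the end of December leaves 193.
January has 31 days (162 left).
February has 28 days (134 left).
March has 31 days (103 left).
April has 30 days (73 left).
May has 31 days (42 left).
June has 30 days (12 left).
12 days into July → 1999-07-12.

1999-07-12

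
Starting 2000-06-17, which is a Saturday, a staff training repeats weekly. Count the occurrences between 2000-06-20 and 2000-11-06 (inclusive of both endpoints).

20

Occurrences land 7·i days after 2000-06-17 for i = 0, 1, 2, …
2000-06-20 is 3 days after the start; 3 ÷ 7 = 0 remainder 3; since the remainder is 3, round up to i = 1. First occurrence in the window: #2 on 2000-06-24 (1×7 = 7 days in).
2000-11-06 is 142 days after the start; 142 ÷ 7 = 20 remainder 2. Last occurrence in the window: #21 on 2000-11-04.
Occurrences #2 through #21: 20 in total.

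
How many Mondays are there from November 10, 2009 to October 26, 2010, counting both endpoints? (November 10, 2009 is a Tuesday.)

50

November 10, 2009 is a Tuesday; the first Monday on or after it is November 16, 2009 (6 days later).
From November 16, 2009 to October 26, 2010: 45 + 299 = 344 days (rest of 2009, to October 26, 2010 in 2010).
344 ÷ 7 = 49 full weeks with remainder 1, so 49 more Mondays after the first → 50.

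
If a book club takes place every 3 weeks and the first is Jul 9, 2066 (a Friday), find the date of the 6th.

The 6th occurrence is 5 intervals after the first: 5 × 21 = 105 days after Jul 9, 2066.
Jul has 31 days — 22 days to the end of Jul leaves 83.
Aug has 31 days (52 left).
Sep has 30 days (22 left).
22 days into Oct → Oct 22, 2066.

Oct 22, 2066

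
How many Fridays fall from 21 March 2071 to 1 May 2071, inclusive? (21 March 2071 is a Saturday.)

6

21 March 2071 is a Saturday; the first Friday on or after it is 27 March 2071 (6 days later).
From 27 March 2071 to 1 May 2071: 4 + 30 + 1 = 35 days (rest of March, April, May).
35 ÷ 7 = 5 full weeks with remainder 0, so 5 more Fridays after the first → 6.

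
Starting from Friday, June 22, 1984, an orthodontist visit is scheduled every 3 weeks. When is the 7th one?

The 7th occurrence is 6 intervals after the first: 6 × 21 = 126 days after June 22, 1984.
June has 30 days — 8 days to the end of June leaves 118.
July has 31 days (87 left).
August has 31 days (56 left).
September has 30 days (26 left).
26 days into October → October 26, 1984.

October 26, 1984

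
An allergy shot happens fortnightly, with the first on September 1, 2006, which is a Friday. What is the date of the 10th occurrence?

The 10th occurrence is 9 intervals after the first: 9 × 14 = 126 days after September 1, 2006.
September has 30 days — 29 days to the end of September leaves 97.
October has 31 days (66 left).
November has 30 days (36 left).
December has 31 days (5 left).
5 days into January → January 5, 2007.

January 5, 2007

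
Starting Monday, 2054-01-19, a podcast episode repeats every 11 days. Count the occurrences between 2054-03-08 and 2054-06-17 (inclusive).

Occurrences land 11·i days after 2054-01-19 for i = 0, 1, 2, …
2054-03-08 is 48 days after the start; 48 ÷ 11 = 4 remainder 4; since the remainder is 4, round up to i = 5. First occurrence in the window: #6 on 2054-03-15 (5×11 = 55 days in).
2054-06-17 is 149 days after the start; 149 ÷ 11 = 13 remainder 6. Last occurrence in the window: #14 on 2054-06-11.
Occurrences #6 through #14: 9 in total.

9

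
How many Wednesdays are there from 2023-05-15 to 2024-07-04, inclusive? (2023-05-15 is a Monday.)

60

2023-05-15 is a Monday; the first Wednesday on or after it is 2023-05-17 (2 days later).
From 2023-05-17 to 2024-07-04: 228 + 186 = 414 days (rest of 2023, to 2024-07-04 in 2024).
414 ÷ 7 = 59 full weeks with remainder 1, so 59 more Wednesdays after the first → 60.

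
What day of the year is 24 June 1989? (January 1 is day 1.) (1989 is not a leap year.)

Days in months before June: 31 + 28 + 31 + 30 + 31 = 151.
Plus 24 days into June → day 175.

175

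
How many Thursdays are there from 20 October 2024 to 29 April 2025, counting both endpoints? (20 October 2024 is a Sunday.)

27

20 October 2024 is a Sunday; the first Thursday on or after it is 24 October 2024 (4 days later).
From 24 October 2024 to 29 April 2025: 7 + 30 + 31 + 31 + 28 + 31 + 29 = 187 days (rest of October, November, December, January, February, March, April).
187 ÷ 7 = 26 full weeks with remainder 5, so 26 more Thursdays after the first → 27.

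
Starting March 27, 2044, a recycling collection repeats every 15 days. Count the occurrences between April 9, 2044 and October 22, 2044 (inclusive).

Occurrences land 15·i days after March 27, 2044 for i = 0, 1, 2, …
April 9, 2044 is 13 days after the start; 13 ÷ 15 = 0 remainder 13; since the remainder is 13, round up to i = 1. First occurrence in the window: #2 on April 11, 2044 (1×15 = 15 days in).
October 22, 2044 is 209 days after the start; 209 ÷ 15 = 13 remainder 14. Last occurrence in the window: #14 on October 8, 2044.
Occurrences #2 through #14: 13 in total.

13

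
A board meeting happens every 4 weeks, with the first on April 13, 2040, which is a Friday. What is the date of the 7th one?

The 7th occurrence is 6 intervals after the first: 6 × 28 = 168 days after April 13, 2040.
April has 30 days — 17 days to the end of April leaves 151.
May has 31 days (120 left).
June has 30 days (90 left).
July has 31 days (59 left).
August has 31 days (28 left).
28 days into September → September 28, 2040.

September 28, 2040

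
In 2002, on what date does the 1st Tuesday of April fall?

April 2002 begins on a Monday, so the first Tuesday is April 2 (1 day later).

April 2, 2002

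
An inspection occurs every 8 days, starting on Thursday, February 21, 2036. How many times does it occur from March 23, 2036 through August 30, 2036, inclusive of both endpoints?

20

Occurrences land 8·i days after February 21, 2036 for i = 0, 1, 2, …
March 23, 2036 is 31 days after the start; 31 ÷ 8 = 3 remainder 7; since the remainder is 7, round up to i = 4. First occurrence in the window: #5 on March 24, 2036 (4×8 = 32 days in).
August 30, 2036 is 191 days after the start; 191 ÷ 8 = 23 remainder 7. Last occurrence in the window: #24 on August 23, 2036.
Occurrences #5 through #24: 20 in total.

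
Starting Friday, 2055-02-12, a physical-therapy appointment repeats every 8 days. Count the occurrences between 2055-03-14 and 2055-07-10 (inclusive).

15

Occurrences land 8·i days after 2055-02-12 for i = 0, 1, 2, …
2055-03-14 is 30 days after the start; 30 ÷ 8 = 3 remainder 6; since the remainder is 6, round up to i = 4. First occurrence in the window: #5 on 2055-03-16 (4×8 = 32 days in).
2055-07-10 is 148 days after the start; 148 ÷ 8 = 18 remainder 4. Last occurrence in the window: #19 on 2055-07-06.
Occurrences #5 through #19: 15 in total.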